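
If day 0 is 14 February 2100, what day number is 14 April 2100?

59

Feb 14, 2100 → Mar 14, 2100: 28 days (February has 28).
Mar 14, 2100 → Apr 14, 2100: 31 days.
Total: 59 days.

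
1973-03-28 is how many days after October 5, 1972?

174

Oct 5, 1972 → Nov 5, 1972: 31 days (October has 31).
Nov 5, 1972 → Dec 5, 1972: 30 days (November has 30).
Dec 5, 1972 → Jan 5, 1973: 31 days (December has 31).
Jan 5, 1973 → Feb 5, 1973: 31 days (January has 31).
Feb 5, 1973 → Mar 5, 1973: 28 days (February has 28).
Mar 5, 1973 → Mar 28, 1973: 23 days.
Total: 174 days.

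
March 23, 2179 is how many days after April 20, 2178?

337

Apr 20, 2178 → May 20, 2178: 30 days (April has 30).
May 20, 2178 → Jun 20, 2178: 31 days (May has 31).
Jun 20, 2178 → Jul 20, 2178: 30 days (June has 30).
Jul 20, 2178 → Aug 20, 2178: 31 days (July has 31).
Aug 20, 2178 → Sep 20, 2178: 31 days (August has 31).
Sep 20, 2178 → Oct 20, 2178: 30 days (September has 30).
Oct 20, 2178 → Nov 20, 2178: 31 days (October has 31).
Nov 20, 2178 → Dec 20, 2178: 30 days (November has 30).
Dec 20, 2178 → Jan 20, 2179: 31 days (December has 31).
Jan 20, 2179 → Feb 20, 2179: 31 days (January has 31).
Feb 20, 2179 → Mar 20, 2179: 28 days (February has 28).
Mar 20, 2179 → Mar 23, 2179: 3 days.
Total: 337 days.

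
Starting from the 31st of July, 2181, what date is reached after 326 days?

Jul has 31 days: +1 → Aug 1, 2181 (325 left).
Aug has 31 days: +31 → Sep 1, 2181 (294 left).
Sep has 30 days: +30 → Oct 1, 2181 (264 left).
Oct has 31 days: +31 → Nov 1, 2181 (233 left).
Nov has 30 days: +30 → Dec 1, 2181 (203 left).
Dec has 31 days: +31 → Jan 1, 2182 (172 left).
Jan has 31 days: +31 → Feb 1, 2182 (141 left).
Feb has 28 days: +28 → Mar 1, 2182 (113 left).
Mar has 31 days: +31 → Apr 1, 2182 (82 left).
Apr has 30 days: +30 → May 1, 2182 (52 left).
May has 31 days: +31 → Jun 1, 2182 (21 left).
+21 → Jun 22, 2182.

June 22, 2182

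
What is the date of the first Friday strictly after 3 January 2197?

January 6, 2197

Jan 3, 2197 is a Tuesday.
From Tuesday to the next Friday is 3 days.
Jan 3, 2197 + 3 = Jan 6, 2197.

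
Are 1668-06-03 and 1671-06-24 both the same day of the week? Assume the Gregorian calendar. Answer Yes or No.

From Jun 3, 1668 to Jun 24, 1671 is 1116 days.
1116 mod 7 = 3, so they are different weekdays.
(Jun 3, 1668 is a Sunday; Jun 24, 1671 is a Wednesday.)

No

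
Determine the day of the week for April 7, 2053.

January 1, 2053 is a Wednesday.
Jan 1, 2053 → Feb 1, 2053: 31 days (January has 31).
Feb 1, 2053 → Mar 1, 2053: 28 days (February has 28).
Mar 1, 2053 → Apr 1, 2053: 31 days (March has 31).
Apr 1, 2053 → Apr 7, 2053: 6 days.
Total: 96 days.
96 mod 7 = 5, so Wednesday + 5 = Monday.

Monday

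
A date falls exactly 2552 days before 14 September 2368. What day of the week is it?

Sep 14, 2368 is a Saturday.
2552 mod 7 = 4, so 2552 days before a Saturday is Saturday − 4 = Tuesday.

Tuesday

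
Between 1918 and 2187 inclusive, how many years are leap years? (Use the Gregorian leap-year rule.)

66

Multiples of 4 in [1918,2187]: 67.
Of those, multiples of 100: 2 (not leap unless ÷400).
Multiples of 400: 1.
Leap years = 67 − 2 + 1 = 66.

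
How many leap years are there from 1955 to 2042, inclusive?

Multiples of 4 in [1955,2042]: 22.
Of those, multiples of 100: 1 (not leap unless ÷400).
Multiples of 400: 1.
Leap years = 22 − 1 + 1 = 22.

22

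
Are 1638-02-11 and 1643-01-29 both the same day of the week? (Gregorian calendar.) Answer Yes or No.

From Feb 11, 1638 to Jan 29, 1643 is 1813 days.
1813 mod 7 = 0, so they are the same weekday.
(Feb 11, 1638 is a Thursday; Jan 29, 1643 is a Thursday.)

Yes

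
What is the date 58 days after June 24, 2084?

Jun has 30 days: +7 → Jul 1, 2084 (51 left).
Jul has 31 days: +31 → Aug 1, 2084 (20 left).
+20 → Aug 21, 2084.

August 21, 2084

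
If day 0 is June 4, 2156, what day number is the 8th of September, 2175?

7035

Jun 4, 2156 → Jun 4, 2157: 365 days.
Jun 4, 2157 → Jun 4, 2158: 365 days.
Jun 4, 2158 → Jun 4, 2159: 365 days.
Jun 4, 2159 → Jun 4, 2160: 366 days (Feb 29, 2160 is in that span).
Jun 4, 2160 → Jun 4, 2161: 365 days.
Jun 4, 2161 → Jun 4, 2162: 365 days.
Jun 4, 2162 → Jun 4, 2163: 365 days.
Jun 4, 2163 → Jun 4, 2164: 366 days (Feb 29, 2164 is in that span).
Jun 4, 2164 → Jun 4, 2165: 365 days.
Jun 4, 2165 → Jun 4, 2166: 365 days.
Jun 4, 2166 → Jun 4, 2167: 365 days.
Jun 4, 2167 → Jun 4, 2168: 366 days (Feb 29, 2168 is in that span).
Jun 4, 2168 → Jun 4, 2169: 365 days.
Jun 4, 2169 → Jun 4, 2170: 365 days.
Jun 4, 2170 → Jun 4, 2171: 365 days.
Jun 4, 2171 → Jun 4, 2172: 366 days (Feb 29, 2172 is in that span).
Jun 4, 2172 → Jun 4, 2173: 365 days.
Jun 4, 2173 → Jun 4, 2174: 365 days.
Jun 4, 2174 → Jun 4, 2175: 365 days.
Jun 4, 2175 → Jul 4, 2175: 30 days (June has 30).
Jul 4, 2175 → Aug 4, 2175: 31 days (July has 31).
Aug 4, 2175 → Sep 4, 2175: 31 days (August has 31).
Sep 4, 2175 → Sep 8, 2175: 4 days.
Total: 7035 days.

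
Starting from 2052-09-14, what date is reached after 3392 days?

+365 (one year) → Sep 14, 2053 (3027 left).
+365 (one year) → Sep 14, 2054 (2662 left).
+365 (one year) → Sep 14, 2055 (2297 left).
+366 (one year; includes Feb 29, 2056) → Sep 14, 2056 (1931 left).
+365 (one year) → Sep 14, 2057 (1566 left).
+365 (one year) → Sep 14, 2058 (1201 left).
+365 (one year) → Sep 14, 2059 (836 left).
+366 (one year; includes Feb 29, 2060) → Sep 14, 2060 (470 left).
+365 (one year) → Sep 14, 2061 (105 left).
Sep has 30 days: +17 → Oct 1, 2061 (88 left).
Oct has 31 days: +31 → Nov 1, 2061 (57 left).
Nov has 30 days: +30 → Dec 1, 2061 (27 left).
+27 → Dec 28, 2061.

December 28, 2061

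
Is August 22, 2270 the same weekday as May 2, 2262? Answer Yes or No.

No

From May 2, 2262 to Aug 22, 2270 is 3034 days.
3034 mod 7 = 3, so they are different weekdays.
(May 2, 2262 is a Friday; Aug 22, 2270 is a Monday.)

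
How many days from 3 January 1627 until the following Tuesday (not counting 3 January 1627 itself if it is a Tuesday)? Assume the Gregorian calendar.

Jan 3, 1627 is a Sunday.
From Sunday to the next Tuesday is 2 days.

2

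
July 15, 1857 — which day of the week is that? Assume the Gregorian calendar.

Doomsday rule: the anchor day for the 1800s is Friday. For year 57: 57÷12 = 4 r 9, and 9÷4 = 2, so 4+9+2 = 15.
Friday + 15 ≡ Saturday — that's 1857's doomsday.
In July the doomsday date is Jul 11.
Jul 15 is 4 days after Jul 11; 4 mod 7 = 4, so Saturday + 4 = Wednesday.

Wednesday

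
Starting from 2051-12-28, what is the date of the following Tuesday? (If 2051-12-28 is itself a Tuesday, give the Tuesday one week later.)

Dec 28, 2051 is a Thursday.
From Thursday to the next Tuesday is 5 days.
Dec 28, 2051 + 5 = Jan 2, 2052.

January 2, 2052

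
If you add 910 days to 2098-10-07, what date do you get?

+365 (one year) → Oct 7, 2099 (545 left).
+365 (one year) → Oct 7, 2100 (180 left).
Oct has 31 days: +25 → Nov 1, 2100 (155 left).
Nov has 30 days: +30 → Dec 1, 2100 (125 left).
Dec has 31 days: +31 → Jan 1, 2101 (94 left).
Jan has 31 days: +31 → Feb 1, 2101 (63 left).
Feb has 28 days: +28 → Mar 1, 2101 (35 left).
Mar has 31 days: +31 → Apr 1, 2101 (4 left).
+4 → Apr 5, 2101.

April 5, 2101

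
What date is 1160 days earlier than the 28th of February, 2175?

December 26, 2171

−365 (one year) → Feb 28, 2174 (795 left).
−365 (one year) → Feb 28, 2173 (430 left).
−366 (one year; includes Feb 29, 2172) → Feb 28, 2172 (64 left).
−28 → Jan 31, 2172 (end of Jan, 31 days; 36 left).
−31 → Dec 31, 2171 (end of Dec, 31 days; 5 left).
−5 → Dec 26, 2171.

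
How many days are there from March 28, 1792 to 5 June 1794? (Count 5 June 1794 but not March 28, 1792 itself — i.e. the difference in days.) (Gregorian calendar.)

799

Mar 28, 1792 → Mar 28, 1793: 365 days.
Mar 28, 1793 → Mar 28, 1794: 365 days.
Mar 28, 1794 → Apr 28, 1794: 31 days (March has 31).
Apr 28, 1794 → May 28, 1794: 30 days (April has 30).
May 28, 1794 → Jun 5, 1794: 8 days.
Total: 799 days.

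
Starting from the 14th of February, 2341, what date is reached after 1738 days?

+365 (one year) → Feb 14, 2342 (1373 left).
+365 (one year) → Feb 14, 2343 (1008 left).
+365 (one year) → Feb 14, 2344 (643 left).
+366 (one year; includes Feb 29, 2344) → Feb 14, 2345 (277 left).
Feb has 28 days: +15 → Mar 1, 2345 (262 left).
Mar has 31 days: +31 → Apr 1, 2345 (231 left).
Apr has 30 days: +30 → May 1, 2345 (201 left).
May has 31 days: +31 → Jun 1, 2345 (170 left).
Jun has 30 days: +30 → Jul 1, 2345 (140 left).
Jul has 31 days: +31 → Aug 1, 2345 (109 left).
Aug has 31 days: +31 → Sep 1, 2345 (78 left).
Sep has 30 days: +30 → Oct 1, 2345 (48 left).
Oct has 31 days: +31 → Nov 1, 2345 (17 left).
+17 → Nov 18, 2345.

November 18, 2345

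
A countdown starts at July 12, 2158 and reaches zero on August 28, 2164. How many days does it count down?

Jul 12, 2158 → Jul 12, 2159: 365 days.
Jul 12, 2159 → Jul 12, 2160: 366 days (Feb 29, 2160 is in that span).
Jul 12, 2160 → Jul 12, 2161: 365 days.
Jul 12, 2161 → Jul 12, 2162: 365 days.
Jul 12, 2162 → Jul 12, 2163: 365 days.
Jul 12, 2163 → Jul 12, 2164: 366 days (Feb 29, 2164 is in that span).
Jul 12, 2164 → Aug 12, 2164: 31 days (July has 31).
Aug 12, 2164 → Aug 28, 2164: 16 days.
Total: 2239 days.

2239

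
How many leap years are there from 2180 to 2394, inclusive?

52

Multiples of 4 in [2180,2394]: 54.
Of those, multiples of 100: 2 (not leap unless ÷400).
Multiples of 400: 0.
Leap years = 54 − 2 + 0 = 52.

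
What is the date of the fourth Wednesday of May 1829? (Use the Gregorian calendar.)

May 27, 1829

May 1, 1829 is a Friday.
The first Wednesday is therefore May 6 (5 days later).
The fourth Wednesday is 6 + 3×7 = May 27.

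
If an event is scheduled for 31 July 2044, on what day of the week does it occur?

Doomsday rule: the anchor day for the 2000s is Tuesday. For year 44: 44÷12 = 3 r 8, and 8÷4 = 2, so 3+8+2 = 13.
Tuesday + 13 ≡ Monday — that's 2044's doomsday.
In July the doomsday date is Jul 11.
Jul 31 is 20 days after Jul 11; 20 mod 7 = 6, so Monday + 6 = Sunday.

Sunday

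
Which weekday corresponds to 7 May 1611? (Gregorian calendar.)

Doomsday rule: the anchor day for the 1600s is Tuesday. For year 11: 11÷12 = 0 r 11, and 11÷4 = 2, so 0+11+2 = 13.
Tuesday + 13 ≡ Monday — that's 1611's doomsday.
In May the doomsday date is May 9.
May 7 is 2 days before May 9; 2 mod 7 = 2, so Monday − 2 = Saturday.

Saturday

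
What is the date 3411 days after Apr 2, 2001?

+365 (one year) → Apr 2, 2002 (3046 left).
+365 (one year) → Apr 2, 2003 (2681 left).
+366 (one year; includes Feb 29, 2004) → Apr 2, 2004 (2315 left).
+365 (one year) → Apr 2, 2005 (1950 left).
+365 (one year) → Apr 2, 2006 (1585 left).
+365 (one year) → Apr 2, 2007 (1220 left).
+366 (one year; includes Feb 29, 2008) → Apr 2, 2008 (854 left).
+365 (one year) → Apr 2, 2009 (489 left).
+365 (one year) → Apr 2, 2010 (124 left).
Apr has 30 days: +29 → May 1, 2010 (95 left).
May has 31 days: +31 → Jun 1, 2010 (64 left).
Jun has 30 days: +30 → Jul 1, 2010 (34 left).
Jul has 31 days: +31 → Aug 1, 2010 (3 left).
+3 → Aug 4, 2010.

August 4, 2010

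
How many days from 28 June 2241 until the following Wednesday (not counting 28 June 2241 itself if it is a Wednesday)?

2

Jun 28, 2241 is a Monday.
From Monday to the next Wednesday is 2 days.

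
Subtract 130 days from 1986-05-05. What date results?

December 26, 1985

−5 → Apr 30, 1986 (end of Apr, 30 days; 125 left).
−30 → Mar 31, 1986 (end of Mar, 31 days; 95 left).
−31 → Feb 28, 1986 (end of Feb, 28 days; 64 left).
−28 → Jan 31, 1986 (end of Jan, 31 days; 36 left).
−31 → Dec 31, 1985 (end of Dec, 31 days; 5 left).
−5 → Dec 26, 1985.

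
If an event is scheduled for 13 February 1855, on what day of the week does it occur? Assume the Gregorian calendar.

Tuesday

Doomsday rule: the anchor day for the 1800s is Friday. For year 55: 55÷12 = 4 r 7, and 7÷4 = 1, so 4+7+1 = 12.
Friday + 12 ≡ Wednesday — that's 1855's doomsday.
In February the doomsday date is Feb 28 (1855 is not a leap year).
Feb 13 is 15 days before Feb 28; 15 mod 7 = 1, so Wednesday − 1 = Tuesday.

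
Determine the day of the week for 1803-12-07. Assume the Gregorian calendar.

Wednesday

Doomsday rule: the anchor day for the 1800s is Friday. For year 03: 3÷12 = 0 r 3, and 3÷4 = 0, so 0+3+0 = 3.
Friday + 3 ≡ Monday — that's 1803's doomsday.
In December the doomsday date is Dec 12.
Dec 7 is 5 days before Dec 12; 5 mod 7 = 5, so Monday − 5 = Wednesday.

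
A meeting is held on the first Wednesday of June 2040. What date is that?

June 1, 2040 is a Friday.
The first Wednesday is therefore June 6 (5 days later).

June 6, 2040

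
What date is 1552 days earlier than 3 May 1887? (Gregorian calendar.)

February 1, 1883

−365 (one year) → May 3, 1886 (1187 left).
−365 (one year) → May 3, 1885 (822 left).
−365 (one year) → May 3, 1884 (457 left).
−366 (one year; includes Feb 29, 1884) → May 3, 1883 (91 left).
−3 → Apr 30, 1883 (end of Apr, 30 days; 88 left).
−30 → Mar 31, 1883 (end of Mar, 31 days; 58 left).
−31 → Feb 28, 1883 (end of Feb, 28 days; 27 left).
−27 → Feb 1, 1883.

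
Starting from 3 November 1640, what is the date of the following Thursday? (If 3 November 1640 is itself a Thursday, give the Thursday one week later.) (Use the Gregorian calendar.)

November 8, 1640

Nov 3, 1640 is a Saturday.
From Saturday to the next Thursday is 5 days.
Nov 3, 1640 + 5 = Nov 8, 1640.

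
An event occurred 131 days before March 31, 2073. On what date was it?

−31 → Feb 28, 2073 (end of Feb, 28 days; 100 left).
−28 → Jan 31, 2073 (end of Jan, 31 days; 72 left).
−31 → Dec 31, 2072 (end of Dec, 31 days; 41 left).
−31 → Nov 30, 2072 (end of Nov, 30 days; 10 left).
−10 → Nov 20, 2072.

November 20, 2072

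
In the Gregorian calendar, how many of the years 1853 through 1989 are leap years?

Multiples of 4 in [1853,1989]: 34.
Of those, multiples of 100: 1 (not leap unless ÷400).
Multiples of 400: 0.
Leap years = 34 − 1 + 0 = 33.

33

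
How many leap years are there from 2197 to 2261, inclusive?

Multiples of 4 in [2197,2261]: 16.
Of those, multiples of 100: 1 (not leap unless ÷400).
Multiples of 400: 0.
Leap years = 16 − 1 + 0 = 15.

15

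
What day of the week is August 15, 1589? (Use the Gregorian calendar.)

Tuesday

Doomsday rule: the anchor day for the 1500s is Wednesday. For year 89: 89÷12 = 7 r 5, and 5÷4 = 1, so 7+5+1 = 13.
Wednesday + 13 ≡ Tuesday — that's 1589's doomsday.
In August the doomsday date is Aug 8.
Aug 15 is 7 days after Aug 8; 7 mod 7 = 0, so Tuesday + 0 = Tuesday.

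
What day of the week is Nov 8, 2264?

Tuesday

Doomsday rule: the anchor day for the 2200s is Friday. For year 64: 64÷12 = 5 r 4, and 4÷4 = 1, so 5+4+1 = 10.
Friday + 10 ≡ Monday — that's 2264's doomsday.
In November the doomsday date is Nov 7.
Nov 8 is 1 day after Nov 7; 1 mod 7 = 1, so Monday + 1 = Tuesday.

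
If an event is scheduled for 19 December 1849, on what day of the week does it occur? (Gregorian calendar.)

Doomsday rule: the anchor day for the 1800s is Friday. For year 49: 49÷12 = 4 r 1, and 1÷4 = 0, so 4+1+0 = 5.
Friday + 5 ≡ Wednesday — that's 1849's doomsday.
In December the doomsday date is Dec 12.
Dec 19 is 7 days after Dec 12; 7 mod 7 = 0, so Wednesday + 0 = Wednesday.

Wednesday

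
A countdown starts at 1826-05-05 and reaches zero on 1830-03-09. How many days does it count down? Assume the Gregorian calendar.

May 5, 1826 → May 5, 1827: 365 days.
May 5, 1827 → May 5, 1828: 366 days (Feb 29, 1828 is in that span).
May 5, 1828 → May 5, 1829: 365 days.
May 5, 1829 → Jun 5, 1829: 31 days (May has 31).
Jun 5, 1829 → Jul 5, 1829: 30 days (June has 30).
Jul 5, 1829 → Aug 5, 1829: 31 days (July has 31).
Aug 5, 1829 → Sep 5, 1829: 31 days (August has 31).
Sep 5, 1829 → Oct 5, 1829: 30 days (September has 30).
Oct 5, 1829 → Nov 5, 1829: 31 days (October has 31).
Nov 5, 1829 → Dec 5, 1829: 30 days (November has 30).
Dec 5, 1829 → Jan 5, 1830: 31 days (December has 31).
Jan 5, 1830 → Feb 5, 1830: 31 days (January has 31).
Feb 5, 1830 → Mar 5, 1830: 28 days (February has 28).
Mar 5, 1830 → Mar 9, 1830: 4 days.
Total: 1404 days.

1404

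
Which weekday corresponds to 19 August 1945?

Sunday

January 1, 1945 is a Monday.
Jan 1, 1945 → Feb 1, 1945: 31 days (January has 31).
Feb 1, 1945 → Mar 1, 1945: 28 days (February has 28).
Mar 1, 1945 → Apr 1, 1945: 31 days (March has 31).
Apr 1, 1945 → May 1, 1945: 30 days (April has 30).
May 1, 1945 → Jun 1, 1945: 31 days (May has 31).
Jun 1, 1945 → Jul 1, 1945: 30 days (June has 30).
Jul 1, 1945 → Aug 1, 1945: 31 days (July has 31).
Aug 1, 1945 → Aug 19, 1945: 18 days.
Total: 230 days.
230 mod 7 = 6, so Monday + 6 = Sunday.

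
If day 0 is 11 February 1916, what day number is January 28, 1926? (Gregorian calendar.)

3639

Feb 11, 1916 → Feb 11, 1917: 366 days (Feb 29, 1916 is in that span).
Feb 11, 1917 → Feb 11, 1918: 365 days.
Feb 11, 1918 → Feb 11, 1919: 365 days.
Feb 11, 1919 → Feb 11, 1920: 365 days.
Feb 11, 1920 → Feb 11, 1921: 366 days (Feb 29, 1920 is in that span).
Feb 11, 1921 → Feb 11, 1922: 365 days.
Feb 11, 1922 → Feb 11, 1923: 365 days.
Feb 11, 1923 → Feb 11, 1924: 365 days.
Feb 11, 1924 → Feb 11, 1925: 366 days (Feb 29, 1924 is in that span).
Feb 11, 1925 → Mar 11, 1925: 28 days (February has 28).
Mar 11, 1925 → Apr 11, 1925: 31 days (March has 31).
Apr 11, 1925 → May 11, 1925: 30 days (April has 30).
May 11, 1925 → Jun 11, 1925: 31 days (May has 31).
Jun 11, 1925 → Jul 11, 1925: 30 days (June has 30).
Jul 11, 1925 → Aug 11, 1925: 31 days (July has 31).
Aug 11, 1925 → Sep 11, 1925: 31 days (August has 31).
Sep 11, 1925 → Oct 11, 1925: 30 days (September has 30).
Oct 11, 1925 → Nov 11, 1925: 31 days (October has 31).
Nov 11, 1925 → Dec 11, 1925: 30 days (November has 30).
Dec 11, 1925 → Jan 11, 1926: 31 days (December has 31).
Jan 11, 1926 → Jan 28, 1926: 17 days.
Total: 3639 days.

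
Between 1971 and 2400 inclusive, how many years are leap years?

Multiples of 4 in [1971,2400]: 108.
Of those, multiples of 100: 5 (not leap unless ÷400).
Multiples of 400: 2.
Leap years = 108 − 5 + 2 = 105.

105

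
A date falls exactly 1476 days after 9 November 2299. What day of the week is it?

Wednesday

First find the weekday of Nov 9, 2299. Doomsday rule: the anchor day for the 2200s is Friday. For year 99: 99÷12 = 8 r 3, and 3÷4 = 0, so 8+3+0 = 11.
Friday + 11 ≡ Tuesday — that's 2299's doomsday.
In November the doomsday date is Nov 7.
Nov 9 is 2 days after Nov 7; 2 mod 7 = 2, so Tuesday + 2 = Thursday.
1476 mod 7 = 6, so 1476 days after a Thursday is Thursday + 6 = Wednesday.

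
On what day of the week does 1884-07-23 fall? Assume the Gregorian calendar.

Doomsday rule: the anchor day for the 1800s is Friday. For year 84: 84÷12 = 7 r 0, and 0÷4 = 0, so 7+0+0 = 7.
Friday + 7 ≡ Friday — that's 1884's doomsday.
In July the doomsday date is Jul 11.
Jul 23 is 12 days after Jul 11; 12 mod 7 = 5, so Friday + 5 = Wednesday.

Wednesday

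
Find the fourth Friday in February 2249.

February 1, 2249 is a Thursday.
The first Friday is therefore February 2 (1 days later).
The fourth Friday is 2 + 3×7 = February 23.

February 23, 2249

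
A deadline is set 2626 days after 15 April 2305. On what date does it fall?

+365 (one year) → Apr 15, 2306 (2261 left).
+365 (one year) → Apr 15, 2307 (1896 left).
+366 (one year; includes Feb 29, 2308) → Apr 15, 2308 (1530 left).
+365 (one year) → Apr 15, 2309 (1165 left).
+365 (one year) → Apr 15, 2310 (800 left).
+365 (one year) → Apr 15, 2311 (435 left).
+366 (one year; includes Feb 29, 2312) → Apr 15, 2312 (69 left).
Apr has 30 days: +16 → May 1, 2312 (53 left).
May has 31 days: +31 → Jun 1, 2312 (22 left).
+22 → Jun 23, 2312.

June 23, 2312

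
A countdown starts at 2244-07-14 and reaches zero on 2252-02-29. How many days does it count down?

Jul 14, 2244 → Jul 14, 2245: 365 days.
Jul 14, 2245 → Jul 14, 2246: 365 days.
Jul 14, 2246 → Jul 14, 2247: 365 days.
Jul 14, 2247 → Jul 14, 2248: 366 days (Feb 29, 2248 is in that span).
Jul 14, 2248 → Jul 14, 2249: 365 days.
Jul 14, 2249 → Jul 14, 2250: 365 days.
Jul 14, 2250 → Jul 14, 2251: 365 days.
Jul 14, 2251 → Aug 14, 2251: 31 days (July has 31).
Aug 14, 2251 → Sep 14, 2251: 31 days (August has 31).
Sep 14, 2251 → Oct 14, 2251: 30 days (September has 30).
Oct 14, 2251 → Nov 14, 2251: 31 days (October has 31).
Nov 14, 2251 → Dec 14, 2251: 30 days (November has 30).
Dec 14, 2251 → Jan 14, 2252: 31 days (December has 31).
Jan 14, 2252 → Feb 14, 2252: 31 days (January has 31).
Feb 14, 2252 → Feb 29, 2252: 15 days.
Total: 2786 days.

2786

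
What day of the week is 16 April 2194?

Doomsday rule: the anchor day for the 2100s is Sunday. For year 94: 94÷12 = 7 r 10, and 10÷4 = 2, so 7+10+2 = 19.
Sunday + 19 ≡ Friday — that's 2194's doomsday.
In April the doomsday date is Apr 4.
Apr 16 is 12 days after Apr 4; 12 mod 7 = 5, so Friday + 5 = Wednesday.

Wednesday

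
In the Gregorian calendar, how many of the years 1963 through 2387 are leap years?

Multiples of 4 in [1963,2387]: 106.
Of those, multiples of 100: 4 (not leap unless ÷400).
Multiples of 400: 1.
Leap years = 106 − 4 + 1 = 103.

103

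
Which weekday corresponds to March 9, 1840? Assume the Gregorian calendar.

Doomsday rule: the anchor day for the 1800s is Friday. For year 40: 40÷12 = 3 r 4, and 4÷4 = 1, so 3+4+1 = 8.
Friday + 8 ≡ Saturday — that's 1840's doomsday.
In March the doomsday date is Mar 14.
Mar 9 is 5 days before Mar 14; 5 mod 7 = 5, so Saturday − 5 = Monday.

Monday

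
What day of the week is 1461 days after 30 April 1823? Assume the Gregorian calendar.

Monday

First find the weekday of Apr 30, 1823. Doomsday rule: the anchor day for the 1800s is Friday. For year 23: 23÷12 = 1 r 11, and 11÷4 = 2, so 1+11+2 = 14.
Friday + 14 ≡ Friday — that's 1823's doomsday.
In April the doomsday date is Apr 4.
Apr 30 is 26 days after Apr 4; 26 mod 7 = 5, so Friday + 5 = Wednesday.
1461 mod 7 = 5, so 1461 days after a Wednesday is Wednesday + 5 = Monday.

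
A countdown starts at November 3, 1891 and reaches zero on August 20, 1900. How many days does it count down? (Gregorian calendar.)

Nov 3, 1891 → Nov 3, 1892: 366 days (Feb 29, 1892 is in that span).
Nov 3, 1892 → Nov 3, 1893: 365 days.
Nov 3, 1893 → Nov 3, 1894: 365 days.
Nov 3, 1894 → Nov 3, 1895: 365 days.
Nov 3, 1895 → Nov 3, 1896: 366 days (Feb 29, 1896 is in that span).
Nov 3, 1896 → Nov 3, 1897: 365 days.
Nov 3, 1897 → Nov 3, 1898: 365 days.
Nov 3, 1898 → Nov 3, 1899: 365 days.
Nov 3, 1899 → Dec 3, 1899: 30 days (November has 30).
Dec 3, 1899 → Jan 3, 1900: 31 days (December has 31).
Jan 3, 1900 → Feb 3, 1900: 31 days (January has 31).
Feb 3, 1900 → Mar 3, 1900: 28 days (February has 28).
Mar 3, 1900 → Apr 3, 1900: 31 days (March has 31).
Apr 3, 1900 → May 3, 1900: 30 days (April has 30).
May 3, 1900 → Jun 3, 1900: 31 days (May has 31).
Jun 3, 1900 → Jul 3, 1900: 30 days (June has 30).
Jul 3, 1900 → Aug 3, 1900: 31 days (July has 31).
Aug 3, 1900 → Aug 20, 1900: 17 days.
Total: 3212 days.

3212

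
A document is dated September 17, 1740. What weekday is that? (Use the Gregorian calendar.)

Saturday

Doomsday rule: the anchor day for the 1700s is Sunday. For year 40: 40÷12 = 3 r 4, and 4÷4 = 1, so 3+4+1 = 8.
Sunday + 8 ≡ Monday — that's 1740's doomsday.
In September the doomsday date is Sep 5.
Sep 17 is 12 days after Sep 5; 12 mod 7 = 5, so Monday + 5 = Saturday.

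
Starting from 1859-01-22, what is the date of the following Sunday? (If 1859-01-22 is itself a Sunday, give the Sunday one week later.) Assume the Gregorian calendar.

Jan 22, 1859 is a Saturday.
From Saturday to the next Sunday is 1 day.
Jan 22, 1859 + 1 = Jan 23, 1859.

January 23, 1859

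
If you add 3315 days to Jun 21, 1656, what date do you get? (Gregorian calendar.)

July 19, 1665

+365 (one year) → Jun 21, 1657 (2950 left).
+365 (one year) → Jun 21, 1658 (2585 left).
+365 (one year) → Jun 21, 1659 (2220 left).
+366 (one year; includes Feb 29, 1660) → Jun 21, 1660 (1854 left).
+365 (one year) → Jun 21, 1661 (1489 left).
+365 (one year) → Jun 21, 1662 (1124 left).
+365 (one year) → Jun 21, 1663 (759 left).
+366 (one year; includes Feb 29, 1664) → Jun 21, 1664 (393 left).
Jun has 30 days: +10 → Jul 1, 1664 (383 left).
Jul has 31 days: +31 → Aug 1, 1664 (352 left).
Aug has 31 days: +31 → Sep 1, 1664 (321 left).
Sep has 30 days: +30 → Oct 1, 1664 (291 left).
Oct has 31 days: +31 → Nov 1, 1664 (260 left).
Nov has 30 days: +30 → Dec 1, 1664 (230 left).
Dec has 31 days: +31 → Jan 1, 1665 (199 left).
Jan has 31 days: +31 → Feb 1, 1665 (168 left).
Feb has 28 days: +28 → Mar 1, 1665 (140 left).
Mar has 31 days: +31 → Apr 1, 1665 (109 left).
Apr has 30 days: +30 → May 1, 1665 (79 left).
May has 31 days: +31 → Jun 1, 1665 (48 left).
Jun has 30 days: +30 → Jul 1, 1665 (18 left).
+18 → Jul 19, 1665.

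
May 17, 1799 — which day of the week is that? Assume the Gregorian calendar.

Doomsday rule: the anchor day for the 1700s is Sunday. For year 99: 99÷12 = 8 r 3, and 3÷4 = 0, so 8+3+0 = 11.
Sunday + 11 ≡ Thursday — that's 1799's doomsday.
In May the doomsday date is May 9.
May 17 is 8 days after May 9; 8 mod 7 = 1, so Thursday + 1 = Friday.

Friday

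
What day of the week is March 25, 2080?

Monday

January 1, 2080 is a Monday.
Jan 1, 2080 → Feb 1, 2080: 31 days (January has 31).
Feb 1, 2080 → Mar 1, 2080: 29 days (February has 29).
Mar 1, 2080 → Mar 25, 2080: 24 days.
Total: 84 days.
84 mod 7 = 0, so Monday + 0 = Monday.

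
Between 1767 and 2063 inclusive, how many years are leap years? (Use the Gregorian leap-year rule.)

Multiples of 4 in [1767,2063]: 74.
Of those, multiples of 100: 3 (not leap unless ÷400).
Multiples of 400: 1.
Leap years = 74 − 3 + 1 = 72.

72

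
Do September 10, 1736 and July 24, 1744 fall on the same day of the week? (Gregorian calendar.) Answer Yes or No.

From Sep 10, 1736 to Jul 24, 1744 is 2874 days.
2874 mod 7 = 4, so they are different weekdays.
(Sep 10, 1736 is a Monday; Jul 24, 1744 is a Friday.)

No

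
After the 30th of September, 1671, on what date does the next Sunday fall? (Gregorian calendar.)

October 4, 1671

Sep 30, 1671 is a Wednesday.
From Wednesday to the next Sunday is 4 days.
Sep 30, 1671 + 4 = Oct 4, 1671.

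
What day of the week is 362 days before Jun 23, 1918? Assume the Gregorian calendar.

First find the weekday of Jun 23, 1918. Doomsday rule: the anchor day for the 1900s is Wednesday. For year 18: 18÷12 = 1 r 6, and 6÷4 = 1, so 1+6+1 = 8.
Wednesday + 8 ≡ Thursday — that's 1918's doomsday.
In June the doomsday date is Jun 6.
Jun 23 is 17 days after Jun 6; 17 mod 7 = 3, so Thursday + 3 = Sunday.
362 mod 7 = 5, so 362 days before a Sunday is Sunday − 5 = Tuesday.

Tuesday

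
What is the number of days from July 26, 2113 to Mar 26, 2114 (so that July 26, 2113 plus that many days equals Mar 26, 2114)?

243

Jul 26, 2113 → Aug 26, 2113: 31 days (July has 31).
Aug 26, 2113 → Sep 26, 2113: 31 days (August has 31).
Sep 26, 2113 → Oct 26, 2113: 30 days (September has 30).
Oct 26, 2113 → Nov 26, 2113: 31 days (October has 31).
Nov 26, 2113 → Dec 26, 2113: 30 days (November has 30).
Dec 26, 2113 → Jan 26, 2114: 31 days (December has 31).
Jan 26, 2114 → Feb 26, 2114: 31 days (January has 31).
Feb 26, 2114 → Mar 26, 2114: 28 days.
Total: 243 days.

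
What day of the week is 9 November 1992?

Monday

January 1, 1992 is a Wednesday.
Jan 1, 1992 → Feb 1, 1992: 31 days (January has 31).
Feb 1, 1992 → Mar 1, 1992: 29 days (February has 29).
Mar 1, 1992 → Apr 1, 1992: 31 days (March has 31).
Apr 1, 1992 → May 1, 1992: 30 days (April has 30).
May 1, 1992 → Jun 1, 1992: 31 days (May has 31).
Jun 1, 1992 → Jul 1, 1992: 30 days (June has 30).
Jul 1, 1992 → Aug 1, 1992: 31 days (July has 31).
Aug 1, 1992 → Sep 1, 1992: 31 days (August has 31).
Sep 1, 1992 → Oct 1, 1992: 30 days (September has 30).
Oct 1, 1992 → Nov 1, 1992: 31 days (October has 31).
Nov 1, 1992 → Nov 9, 1992: 8 days.
Total: 313 days.
313 mod 7 = 5, so Wednesday + 5 = Monday.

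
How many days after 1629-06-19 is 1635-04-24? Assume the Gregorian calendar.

2135

Jun 19, 1629 → Jun 19, 1630: 365 days.
Jun 19, 1630 → Jun 19, 1631: 365 days.
Jun 19, 1631 → Jun 19, 1632: 366 days (Feb 29, 1632 is in that span).
Jun 19, 1632 → Jun 19, 1633: 365 days.
Jun 19, 1633 → Jun 19, 1634: 365 days.
Jun 19, 1634 → Jul 19, 1634: 30 days (June has 30).
Jul 19, 1634 → Aug 19, 1634: 31 days (July has 31).
Aug 19, 1634 → Sep 19, 1634: 31 days (August has 31).
Sep 19, 1634 → Oct 19, 1634: 30 days (September has 30).
Oct 19, 1634 → Nov 19, 1634: 31 days (October has 31).
Nov 19, 1634 → Dec 19, 1634: 30 days (November has 30).
Dec 19, 1634 → Jan 19, 1635: 31 days (December has 31).
Jan 19, 1635 → Feb 19, 1635: 31 days (January has 31).
Feb 19, 1635 → Mar 19, 1635: 28 days (February has 28).
Mar 19, 1635 → Apr 19, 1635: 31 days (March has 31).
Apr 19, 1635 → Apr 24, 1635: 5 days.
Total: 2135 days.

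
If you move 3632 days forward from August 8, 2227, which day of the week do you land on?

Tuesday

First find the weekday of Aug 8, 2227. Doomsday rule: the anchor day for the 2200s is Friday. For year 27: 27÷12 = 2 r 3, and 3÷4 = 0, so 2+3+0 = 5.
Friday + 5 ≡ Wednesday — that's 2227's doomsday.
In August the doomsday date is Aug 8.
Aug 8 is the doomsday itself: Wednesday.
3632 mod 7 = 6, so 3632 days after a Wednesday is Wednesday + 6 = Tuesday.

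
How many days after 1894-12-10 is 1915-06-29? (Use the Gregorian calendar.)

Dec 10, 1894 → Dec 10, 1895: 365 days.
Dec 10, 1895 → Dec 10, 1896: 366 days (Feb 29, 1896 is in that span).
Dec 10, 1896 → Dec 10, 1897: 365 days.
Dec 10, 1897 → Dec 10, 1898: 365 days.
Dec 10, 1898 → Dec 10, 1899: 365 days.
Dec 10, 1899 → Dec 10, 1900: 365 days.
Dec 10, 1900 → Dec 10, 1901: 365 days.
Dec 10, 1901 → Dec 10, 1902: 365 days.
Dec 10, 1902 → Dec 10, 1903: 365 days.
Dec 10, 1903 → Dec 10, 1904: 366 days (Feb 29, 1904 is in that span).
Dec 10, 1904 → Dec 10, 1905: 365 days.
Dec 10, 1905 → Dec 10, 1906: 365 days.
Dec 10, 1906 → Dec 10, 1907: 365 days.
Dec 10, 1907 → Dec 10, 1908: 366 days (Feb 29, 1908 is in that span).
Dec 10, 1908 → Dec 10, 1909: 365 days.
Dec 10, 1909 → Dec 10, 1910: 365 days.
Dec 10, 1910 → Dec 10, 1911: 365 days.
Dec 10, 1911 → Dec 10, 1912: 366 days (Feb 29, 1912 is in that span).
Dec 10, 1912 → Dec 10, 1913: 365 days.
Dec 10, 1913 → Dec 10, 1914: 365 days.
Dec 10, 1914 → Jan 10, 1915: 31 days (December has 31).
Jan 10, 1915 → Feb 10, 1915: 31 days (January has 31).
Feb 10, 1915 → Mar 10, 1915: 28 days (February has 28).
Mar 10, 1915 → Apr 10, 1915: 31 days (March has 31).
Apr 10, 1915 → May 10, 1915: 30 days (April has 30).
May 10, 1915 → Jun 10, 1915: 31 days (May has 31).
Jun 10, 1915 → Jun 29, 1915: 19 days.
Total: 7505 days.

7505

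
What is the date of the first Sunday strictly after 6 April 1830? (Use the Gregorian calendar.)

Apr 6, 1830 is a Tuesday.
From Tuesday to the next Sunday is 5 days.
Apr 6, 1830 + 5 = Apr 11, 1830.

April 11, 1830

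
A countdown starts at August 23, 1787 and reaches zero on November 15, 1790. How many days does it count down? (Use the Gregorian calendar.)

1180

Aug 23, 1787 → Aug 23, 1788: 366 days (Feb 29, 1788 is in that span).
Aug 23, 1788 → Aug 23, 1789: 365 days.
Aug 23, 1789 → Aug 23, 1790: 365 days.
Aug 23, 1790 → Sep 23, 1790: 31 days (August has 31).
Sep 23, 1790 → Oct 23, 1790: 30 days (September has 30).
Oct 23, 1790 → Nov 15, 1790: 23 days.
Total: 1180 days.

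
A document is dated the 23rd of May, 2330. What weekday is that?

Friday

Doomsday rule: the anchor day for the 2300s is Wednesday. For year 30: 30÷12 = 2 r 6, and 6÷4 = 1, so 2+6+1 = 9.
Wednesday + 9 ≡ Friday — that's 2330's doomsday.
In May the doomsday date is May 9.
May 23 is 14 days after May 9; 14 mod 7 = 0, so Friday + 0 = Friday.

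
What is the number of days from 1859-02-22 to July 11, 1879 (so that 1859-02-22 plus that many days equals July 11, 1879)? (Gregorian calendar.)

7444

Feb 22, 1859 → Feb 22, 1860: 365 days.
Feb 22, 1860 → Feb 22, 1861: 366 days (Feb 29, 1860 is in that span).
Feb 22, 1861 → Feb 22, 1862: 365 days.
Feb 22, 1862 → Feb 22, 1863: 365 days.
Feb 22, 1863 → Feb 22, 1864: 365 days.
Feb 22, 1864 → Feb 22, 1865: 366 days (Feb 29, 1864 is in that span).
Feb 22, 1865 → Feb 22, 1866: 365 days.
Feb 22, 1866 → Feb 22, 1867: 365 days.
Feb 22, 1867 → Feb 22, 1868: 365 days.
Feb 22, 1868 → Feb 22, 1869: 366 days (Feb 29, 1868 is in that span).
Feb 22, 1869 → Feb 22, 1870: 365 days.
Feb 22, 1870 → Feb 22, 1871: 365 days.
Feb 22, 1871 → Feb 22, 1872: 365 days.
Feb 22, 1872 → Feb 22, 1873: 366 days (Feb 29, 1872 is in that span).
Feb 22, 1873 → Feb 22, 1874: 365 days.
Feb 22, 1874 → Feb 22, 1875: 365 days.
Feb 22, 1875 → Feb 22, 1876: 365 days.
Feb 22, 1876 → Feb 22, 1877: 366 days (Feb 29, 1876 is in that span).
Feb 22, 1877 → Feb 22, 1878: 365 days.
Feb 22, 1878 → Feb 22, 1879: 365 days.
Feb 22, 1879 → Mar 22, 1879: 28 days (February has 28).
Mar 22, 1879 → Apr 22, 1879: 31 days (March has 31).
Apr 22, 1879 → May 22, 1879: 30 days (April has 30).
May 22, 1879 → Jun 22, 1879: 31 days (May has 31).
Jun 22, 1879 → Jul 11, 1879: 19 days.
Total: 7444 days.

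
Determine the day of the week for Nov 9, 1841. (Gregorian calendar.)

Doomsday rule: the anchor day for the 1800s is Friday. For year 41: 41÷12 = 3 r 5, and 5÷4 = 1, so 3+5+1 = 9.
Friday + 9 ≡ Sunday — that's 1841's doomsday.
In November the doomsday date is Nov 7.
Nov 9 is 2 days after Nov 7; 2 mod 7 = 2, so Sunday + 2 = Tuesday.

Tuesday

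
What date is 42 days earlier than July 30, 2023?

June 18, 2023

−30 → Jun 30, 2023 (end of Jun, 30 days; 12 left).
−12 → Jun 18, 2023.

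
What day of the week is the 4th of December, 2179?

Saturday

Doomsday rule: the anchor day for the 2100s is Sunday. For year 79: 79÷12 = 6 r 7, and 7÷4 = 1, so 6+7+1 = 14.
Sunday + 14 ≡ Sunday — that's 2179's doomsday.
In December the doomsday date is Dec 12.
Dec 4 is 8 days before Dec 12; 8 mod 7 = 1, so Sunday − 1 = Saturday.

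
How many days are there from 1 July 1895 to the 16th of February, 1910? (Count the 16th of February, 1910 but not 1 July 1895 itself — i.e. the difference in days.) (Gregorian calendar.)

Jul 1, 1895 → Jul 1, 1896: 366 days (Feb 29, 1896 is in that span).
Jul 1, 1896 → Jul 1, 1897: 365 days.
Jul 1, 1897 → Jul 1, 1898: 365 days.
Jul 1, 1898 → Jul 1, 1899: 365 days.
Jul 1, 1899 → Jul 1, 1900: 365 days.
Jul 1, 1900 → Jul 1, 1901: 365 days.
Jul 1, 1901 → Jul 1, 1902: 365 days.
Jul 1, 1902 → Jul 1, 1903: 365 days.
Jul 1, 1903 → Jul 1, 1904: 366 days (Feb 29, 1904 is in that span).
Jul 1, 1904 → Jul 1, 1905: 365 days.
Jul 1, 1905 → Jul 1, 1906: 365 days.
Jul 1, 1906 → Jul 1, 1907: 365 days.
Jul 1, 1907 → Jul 1, 1908: 366 days (Feb 29, 1908 is in that span).
Jul 1, 1908 → Jul 1, 1909: 365 days.
Jul 1, 1909 → Aug 1, 1909: 31 days (July has 31).
Aug 1, 1909 → Sep 1, 1909: 31 days (August has 31).
Sep 1, 1909 → Oct 1, 1909: 30 days (September has 30).
Oct 1, 1909 → Nov 1, 1909: 31 days (October has 31).
Nov 1, 1909 → Dec 1, 1909: 30 days (November has 30).
Dec 1, 1909 → Jan 1, 1910: 31 days (December has 31).
Jan 1, 1910 → Feb 1, 1910: 31 days (January has 31).
Feb 1, 1910 → Feb 16, 1910: 15 days.
Total: 5343 days.

5343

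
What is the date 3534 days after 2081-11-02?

July 7, 2091

+365 (one year) → Nov 2, 2082 (3169 left).
+365 (one year) → Nov 2, 2083 (2804 left).
+366 (one year; includes Feb 29, 2084) → Nov 2, 2084 (2438 left).
+365 (one year) → Nov 2, 2085 (2073 left).
+365 (one year) → Nov 2, 2086 (1708 left).
+365 (one year) → Nov 2, 2087 (1343 left).
+366 (one year; includes Feb 29, 2088) → Nov 2, 2088 (977 left).
+365 (one year) → Nov 2, 2089 (612 left).
+365 (one year) → Nov 2, 2090 (247 left).
Nov has 30 days: +29 → Dec 1, 2090 (218 left).
Dec has 31 days: +31 → Jan 1, 2091 (187 left).
Jan has 31 days: +31 → Feb 1, 2091 (156 left).
Feb has 28 days: +28 → Mar 1, 2091 (128 left).
Mar has 31 days: +31 → Apr 1, 2091 (97 left).
Apr has 30 days: +30 → May 1, 2091 (67 left).
May has 31 days: +31 → Jun 1, 2091 (36 left).
Jun has 30 days: +30 → Jul 1, 2091 (6 left).
+6 → Jul 7, 2091.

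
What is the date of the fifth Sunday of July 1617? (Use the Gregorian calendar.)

July 30, 1617

July 1, 1617 is a Saturday.
The first Sunday is therefore July 2 (1 days later).
The fifth Sunday is 2 + 4×7 = July 30.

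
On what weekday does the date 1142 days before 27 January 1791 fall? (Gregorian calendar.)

Wednesday

First find the weekday of Jan 27, 1791. Doomsday rule: the anchor day for the 1700s is Sunday. For year 91: 91÷12 = 7 r 7, and 7÷4 = 1, so 7+7+1 = 15.
Sunday + 15 ≡ Monday — that's 1791's doomsday.
In January the doomsday date is Jan 3 (1791 is not a leap year).
Jan 27 is 24 days after Jan 3; 24 mod 7 = 3, so Monday + 3 = Thursday.
1142 mod 7 = 1, so 1142 days before a Thursday is Thursday − 1 = Wednesday.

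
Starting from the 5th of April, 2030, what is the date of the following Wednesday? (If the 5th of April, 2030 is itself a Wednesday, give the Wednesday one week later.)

April 10, 2030

Apr 5, 2030 is a Friday.
From Friday to the next Wednesday is 5 days.
Apr 5, 2030 + 5 = Apr 10, 2030.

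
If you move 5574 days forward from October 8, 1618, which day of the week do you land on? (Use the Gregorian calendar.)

First find the weekday of Oct 8, 1618. Doomsday rule: the anchor day for the 1600s is Tuesday. For year 18: 18÷12 = 1 r 6, and 6÷4 = 1, so 1+6+1 = 8.
Tuesday + 8 ≡ Wednesday — that's 1618's doomsday.
In October the doomsday date is Oct 10.
Oct 8 is 2 days before Oct 10; 2 mod 7 = 2, so Wednesday − 2 = Monday.
5574 mod 7 = 2, so 5574 days after a Monday is Monday + 2 = Wednesday.

Wednesday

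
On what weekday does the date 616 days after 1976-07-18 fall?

Sunday

Jul 18, 1976 is a Sunday.
616 mod 7 = 0, so 616 days after a Sunday is Sunday + 0 = Sunday.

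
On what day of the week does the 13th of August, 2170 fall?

January 1, 2170 is a Monday.
Jan 1, 2170 → Feb 1, 2170: 31 days (January has 31).
Feb 1, 2170 → Mar 1, 2170: 28 days (February has 28).
Mar 1, 2170 → Apr 1, 2170: 31 days (March has 31).
Apr 1, 2170 → May 1, 2170: 30 days (April has 30).
May 1, 2170 → Jun 1, 2170: 31 days (May has 31).
Jun 1, 2170 → Jul 1, 2170: 30 days (June has 30).
Jul 1, 2170 → Aug 1, 2170: 31 days (July has 31).
Aug 1, 2170 → Aug 13, 2170: 12 days.
Total: 224 days.
224 mod 7 = 0, so Monday + 0 = Monday.

Monday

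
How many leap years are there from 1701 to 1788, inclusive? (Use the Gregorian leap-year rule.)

Multiples of 4 in [1701,1788]: 22.
Of those, multiples of 100: 0 (not leap unless ÷400).
Multiples of 400: 0.
Leap years = 22 − 0 + 0 = 22.

22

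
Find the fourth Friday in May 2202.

May 1, 2202 is a Saturday.
The first Friday is therefore May 7 (6 days later).
The fourth Friday is 7 + 3×7 = May 28.

May 28, 2202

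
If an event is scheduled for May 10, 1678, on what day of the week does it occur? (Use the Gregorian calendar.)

Doomsday rule: the anchor day for the 1600s is Tuesday. For year 78: 78÷12 = 6 r 6, and 6÷4 = 1, so 6+6+1 = 13.
Tuesday + 13 ≡ Monday — that's 1678's doomsday.
In May the doomsday date is May 9.
May 10 is 1 day after May 9; 1 mod 7 = 1, so Monday + 1 = Tuesday.

Tuesday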